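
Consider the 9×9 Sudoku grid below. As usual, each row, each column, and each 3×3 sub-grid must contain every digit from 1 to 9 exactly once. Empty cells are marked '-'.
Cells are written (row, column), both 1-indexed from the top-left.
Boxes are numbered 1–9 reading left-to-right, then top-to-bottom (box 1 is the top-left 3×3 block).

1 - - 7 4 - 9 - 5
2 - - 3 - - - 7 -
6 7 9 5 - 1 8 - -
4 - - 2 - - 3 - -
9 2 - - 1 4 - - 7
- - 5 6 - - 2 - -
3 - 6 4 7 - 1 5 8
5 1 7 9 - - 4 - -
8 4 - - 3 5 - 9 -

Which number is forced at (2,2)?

5

Cell (2,2) itself could take any of {5, 8} by direct elimination.
Consider where 5 can go in box 1.
(1,2) is out (row 1 already has a 5).
(1,3) is out (row 1 already has a 5).
(2,3) is out (column 3 already has a 5).
So the only cell in box 1 that can hold 5 is (2,2).
Therefore (2,2) = 5.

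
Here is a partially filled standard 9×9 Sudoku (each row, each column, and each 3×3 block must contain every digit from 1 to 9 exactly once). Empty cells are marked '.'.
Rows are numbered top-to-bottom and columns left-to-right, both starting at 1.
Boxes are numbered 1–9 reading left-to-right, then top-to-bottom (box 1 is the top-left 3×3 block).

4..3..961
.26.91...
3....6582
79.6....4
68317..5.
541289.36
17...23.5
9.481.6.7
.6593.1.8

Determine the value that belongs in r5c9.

Row 5 already contains {1, 3, 5, 6, 7, 8}.
Column 9 already contains {1, 2, 4, 5, 6, 7, 8}.
Its 3×3 block (box 6) already contains {3, 4, 5, 6}.
The only value from 1–9 not eliminated is 9, so r5c9 = 9.

9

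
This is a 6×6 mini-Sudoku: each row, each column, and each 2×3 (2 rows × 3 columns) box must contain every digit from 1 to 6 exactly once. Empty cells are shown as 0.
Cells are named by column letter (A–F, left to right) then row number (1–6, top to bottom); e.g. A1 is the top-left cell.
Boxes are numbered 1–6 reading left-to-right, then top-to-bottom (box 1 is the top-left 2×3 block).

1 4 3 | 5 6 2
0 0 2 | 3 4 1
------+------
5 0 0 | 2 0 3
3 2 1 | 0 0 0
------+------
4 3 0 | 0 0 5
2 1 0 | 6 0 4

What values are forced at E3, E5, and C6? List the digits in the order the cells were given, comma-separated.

1,2,5

For E3:
  Row 3 already contains {2, 3, 5}.
  Column E already contains {4, 6}.
  Its 2×3 block (box 4) already contains {2, 3}.
  The only value from 1–6 not eliminated is 1, so E3 = 1.
For E5:
  Consider where 2 can go in box 6.
  D5 is out (column D already has a 2).
  E6 is out (row 6 already has a 2).
  So the only cell in box 6 that can hold 2 is E5.
  So E5 = 2.
For C6:
  Row 6 already contains {1, 2, 4, 6}.
  Column C already contains {1, 2, 3}.
  Its 2×3 block (box 5) already contains {1, 2, 3, 4}.
  The only value from 1–6 not eliminated is 5, so C6 = 5.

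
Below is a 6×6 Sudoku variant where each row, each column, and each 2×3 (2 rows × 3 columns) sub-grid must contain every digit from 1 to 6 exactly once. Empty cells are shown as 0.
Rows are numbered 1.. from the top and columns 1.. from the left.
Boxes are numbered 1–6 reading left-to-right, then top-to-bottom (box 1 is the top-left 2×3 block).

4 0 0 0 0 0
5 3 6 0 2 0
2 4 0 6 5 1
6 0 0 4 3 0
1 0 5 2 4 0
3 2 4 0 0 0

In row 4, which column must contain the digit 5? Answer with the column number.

2

Consider where 5 can go in row 4.
row 4, column 3 is out (column 3 already has a 5).
row 4, column 6 is out (box 4 already has a 5).
So the only cell in row 4 that can hold 5 is row 4, column 2.
That is column 2.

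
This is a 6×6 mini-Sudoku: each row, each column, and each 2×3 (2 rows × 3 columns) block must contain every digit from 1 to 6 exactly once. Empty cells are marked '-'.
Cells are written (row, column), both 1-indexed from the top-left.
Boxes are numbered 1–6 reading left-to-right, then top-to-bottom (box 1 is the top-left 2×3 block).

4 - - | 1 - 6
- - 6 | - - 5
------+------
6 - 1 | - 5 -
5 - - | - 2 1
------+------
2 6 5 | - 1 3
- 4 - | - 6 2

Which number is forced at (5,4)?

Row 5 already contains {1, 2, 3, 5, 6}.
Column 4 already contains {1}.
Its 2×3 block (box 6) already contains {1, 2, 3, 6}.
The only value from 1–6 not eliminated is 4, so (5,4) = 4.

4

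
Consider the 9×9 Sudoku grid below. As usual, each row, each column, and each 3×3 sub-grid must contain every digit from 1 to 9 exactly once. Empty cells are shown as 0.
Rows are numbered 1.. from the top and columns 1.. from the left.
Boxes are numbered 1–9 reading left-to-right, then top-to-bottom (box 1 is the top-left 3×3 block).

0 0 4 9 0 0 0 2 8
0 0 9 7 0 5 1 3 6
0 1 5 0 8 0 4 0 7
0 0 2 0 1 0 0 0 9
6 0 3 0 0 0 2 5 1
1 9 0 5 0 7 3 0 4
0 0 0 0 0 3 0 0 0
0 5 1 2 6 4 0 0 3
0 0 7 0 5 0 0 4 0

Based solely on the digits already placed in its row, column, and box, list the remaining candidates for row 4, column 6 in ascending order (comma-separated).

6,8

Row 4 already contains {1, 2, 9}.
Column 6 already contains {3, 4, 5, 7}.
Its 3×3 block (box 5) already contains {1, 5, 7}.
Removing those from 1–9 leaves {6, 8} as the candidates for row 4, column 6.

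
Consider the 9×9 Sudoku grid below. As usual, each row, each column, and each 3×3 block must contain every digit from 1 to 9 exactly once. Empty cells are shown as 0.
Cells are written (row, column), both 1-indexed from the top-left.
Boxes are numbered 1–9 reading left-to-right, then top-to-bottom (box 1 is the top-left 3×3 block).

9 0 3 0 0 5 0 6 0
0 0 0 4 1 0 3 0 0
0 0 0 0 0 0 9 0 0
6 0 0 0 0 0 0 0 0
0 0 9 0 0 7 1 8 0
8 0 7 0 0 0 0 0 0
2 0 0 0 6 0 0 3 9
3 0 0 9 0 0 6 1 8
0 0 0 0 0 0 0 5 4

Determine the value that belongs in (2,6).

9

Cell (2,6) itself could take any of {2, 6, 8, 9} by direct elimination.
Consider where 9 can go in box 2.
(1,4) is out (row 1 already has a 9).
(1,5) is out (row 1 already has a 9).
(3,4) is out (row 3 already has a 9).
(3,5) is out (row 3 already has a 9).
(3,6) is out (row 3 already has a 9).
So the only cell in box 2 that can hold 9 is (2,6).
Therefore (2,6) = 9.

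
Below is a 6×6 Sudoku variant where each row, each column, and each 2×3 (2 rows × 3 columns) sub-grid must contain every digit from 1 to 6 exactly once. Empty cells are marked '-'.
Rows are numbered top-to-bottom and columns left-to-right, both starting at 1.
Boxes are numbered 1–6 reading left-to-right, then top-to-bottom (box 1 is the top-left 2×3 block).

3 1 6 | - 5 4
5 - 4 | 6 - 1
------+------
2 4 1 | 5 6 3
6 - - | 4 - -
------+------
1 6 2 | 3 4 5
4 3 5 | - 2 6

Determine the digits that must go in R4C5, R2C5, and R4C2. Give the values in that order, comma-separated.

For R4C5:
  Row 4 already contains {4, 6}.
  Column 5 already contains {2, 4, 5, 6}.
  Its 2×3 block (box 4) already contains {3, 4, 5, 6}.
  The only value from 1–6 not eliminated is 1, so R4C5 = 1.
For R2C5:
  Row 2 already contains {1, 4, 5, 6}.
  Column 5 already contains {2, 4, 5, 6}.
  Its 2×3 block (box 2) already contains {1, 4, 5, 6}.
  The only value from 1–6 not eliminated is 3, so R2C5 = 3.
For R4C2:
  Row 4 already contains {4, 6}.
  Column 2 already contains {1, 3, 4, 6}.
  Its 2×3 block (box 3) already contains {1, 2, 4, 6}.
  The only value from 1–6 not eliminated is 5, so R4C2 = 5.

1,3,5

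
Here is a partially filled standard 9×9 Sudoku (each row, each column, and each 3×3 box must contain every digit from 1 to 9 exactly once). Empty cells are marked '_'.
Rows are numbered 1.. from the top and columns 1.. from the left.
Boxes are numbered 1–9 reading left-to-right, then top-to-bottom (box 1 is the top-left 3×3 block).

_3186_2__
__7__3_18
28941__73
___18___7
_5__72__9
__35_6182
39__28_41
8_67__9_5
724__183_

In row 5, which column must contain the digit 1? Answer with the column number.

Consider where 1 can go in row 5.
row 5, column 3 is out (column 3 already has a 1).
row 5, column 4 is out (column 4 already has a 1).
row 5, column 7 is out (column 7 already has a 1).
row 5, column 8 is out (column 8 already has a 1).
So the only cell in row 5 that can hold 1 is row 5, column 1.
That is column 1.

1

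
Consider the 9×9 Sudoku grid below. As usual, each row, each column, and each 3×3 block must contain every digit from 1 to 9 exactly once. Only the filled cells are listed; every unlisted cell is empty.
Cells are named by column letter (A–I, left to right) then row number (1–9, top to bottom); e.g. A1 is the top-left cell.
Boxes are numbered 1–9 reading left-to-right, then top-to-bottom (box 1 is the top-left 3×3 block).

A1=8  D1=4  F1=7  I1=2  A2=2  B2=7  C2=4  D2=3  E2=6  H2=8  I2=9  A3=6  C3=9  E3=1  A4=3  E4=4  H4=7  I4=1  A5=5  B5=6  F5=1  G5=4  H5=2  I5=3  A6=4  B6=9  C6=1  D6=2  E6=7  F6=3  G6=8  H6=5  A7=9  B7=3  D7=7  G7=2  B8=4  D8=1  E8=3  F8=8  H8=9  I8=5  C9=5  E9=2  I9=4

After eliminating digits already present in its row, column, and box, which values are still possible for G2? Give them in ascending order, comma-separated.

Row 2 already contains {2, 3, 4, 6, 7, 8, 9}.
Column G already contains {2, 4, 8}.
Its 3×3 block (box 3) already contains {2, 8, 9}.
Removing those from 1–9 leaves {1, 5} as the candidates for G2.

1,5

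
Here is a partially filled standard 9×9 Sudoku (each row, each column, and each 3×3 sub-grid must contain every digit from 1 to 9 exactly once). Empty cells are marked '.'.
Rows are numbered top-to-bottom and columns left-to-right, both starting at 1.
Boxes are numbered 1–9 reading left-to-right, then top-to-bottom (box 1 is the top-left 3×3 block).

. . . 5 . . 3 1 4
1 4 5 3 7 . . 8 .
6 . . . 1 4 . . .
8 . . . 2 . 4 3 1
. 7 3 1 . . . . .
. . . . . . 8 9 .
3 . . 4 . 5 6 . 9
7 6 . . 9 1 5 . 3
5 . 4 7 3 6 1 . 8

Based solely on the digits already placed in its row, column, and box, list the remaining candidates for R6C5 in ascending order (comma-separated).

Row 6 already contains {8, 9}.
Column 5 already contains {1, 2, 3, 7, 9}.
Its 3×3 block (box 5) already contains {1, 2}.
Removing those from 1–9 leaves {4, 5, 6} as the candidates for R6C5.

4,5,6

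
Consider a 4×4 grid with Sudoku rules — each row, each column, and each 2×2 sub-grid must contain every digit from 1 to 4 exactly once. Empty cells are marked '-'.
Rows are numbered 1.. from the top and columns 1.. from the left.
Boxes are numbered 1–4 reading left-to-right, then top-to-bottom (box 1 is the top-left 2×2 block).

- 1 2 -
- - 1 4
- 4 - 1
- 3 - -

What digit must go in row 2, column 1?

3

Cell row 2, column 1 itself could take any of {2, 3} by direct elimination.
Consider where 3 can go in row 2.
row 2, column 2 is out (column 2 already has a 3).
So the only cell in row 2 that can hold 3 is row 2, column 1.
Therefore row 2, column 1 = 3.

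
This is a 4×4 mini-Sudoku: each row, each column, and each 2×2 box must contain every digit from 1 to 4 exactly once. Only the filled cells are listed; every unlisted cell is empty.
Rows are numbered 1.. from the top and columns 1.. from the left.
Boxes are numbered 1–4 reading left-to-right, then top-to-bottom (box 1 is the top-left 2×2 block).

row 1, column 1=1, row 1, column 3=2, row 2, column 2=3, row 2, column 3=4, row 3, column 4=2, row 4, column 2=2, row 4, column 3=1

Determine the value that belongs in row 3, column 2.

Cell row 3, column 2 itself could take any of {1, 4} by direct elimination.
Consider where 1 can go in row 3.
row 3, column 1 is out (column 1 already has a 1).
row 3, column 3 is out (column 3 already has a 1).
So the only cell in row 3 that can hold 1 is row 3, column 2.
Therefore row 3, column 2 = 1.

1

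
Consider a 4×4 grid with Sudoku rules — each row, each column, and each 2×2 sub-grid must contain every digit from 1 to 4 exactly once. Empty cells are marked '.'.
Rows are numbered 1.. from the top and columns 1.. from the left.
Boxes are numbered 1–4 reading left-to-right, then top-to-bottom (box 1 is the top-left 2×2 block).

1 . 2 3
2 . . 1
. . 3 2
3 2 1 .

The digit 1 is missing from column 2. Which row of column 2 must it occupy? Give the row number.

3

Consider where 1 can go in column 2.
row 1, column 2 is out (row 1 already has a 1).
row 2, column 2 is out (row 2 already has a 1).
So the only cell in column 2 that can hold 1 is row 3, column 2.
That is row 3.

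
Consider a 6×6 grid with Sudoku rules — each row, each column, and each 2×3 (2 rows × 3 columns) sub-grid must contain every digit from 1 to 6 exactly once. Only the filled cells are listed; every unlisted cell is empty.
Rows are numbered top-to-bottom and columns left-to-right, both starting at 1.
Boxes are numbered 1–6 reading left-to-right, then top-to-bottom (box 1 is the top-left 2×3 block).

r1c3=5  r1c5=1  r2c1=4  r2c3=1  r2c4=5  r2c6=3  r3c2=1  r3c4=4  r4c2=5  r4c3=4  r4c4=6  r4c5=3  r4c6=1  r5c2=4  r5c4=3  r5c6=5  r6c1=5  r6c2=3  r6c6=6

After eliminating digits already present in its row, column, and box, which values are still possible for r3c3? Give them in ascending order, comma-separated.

Row 3 already contains {1, 4}.
Column 3 already contains {1, 4, 5}.
Its 2×3 block (box 3) already contains {1, 4, 5}.
Removing those from 1–6 leaves {2, 3, 6} as the candidates for r3c3.

2,3,6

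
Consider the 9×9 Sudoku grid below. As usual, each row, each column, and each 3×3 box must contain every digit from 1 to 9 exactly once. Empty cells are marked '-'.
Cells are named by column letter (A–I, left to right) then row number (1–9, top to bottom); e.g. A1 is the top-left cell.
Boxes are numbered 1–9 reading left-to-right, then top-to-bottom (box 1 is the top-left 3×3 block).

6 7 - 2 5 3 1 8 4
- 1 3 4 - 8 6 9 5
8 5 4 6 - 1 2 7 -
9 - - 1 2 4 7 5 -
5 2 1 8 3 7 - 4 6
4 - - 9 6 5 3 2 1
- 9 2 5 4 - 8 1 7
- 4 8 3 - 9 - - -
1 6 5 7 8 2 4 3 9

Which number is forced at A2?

Row 2 already contains {1, 3, 4, 5, 6, 8, 9}.
Column A already contains {1, 4, 5, 6, 8, 9}.
Its 3×3 block (box 1) already contains {1, 3, 4, 5, 6, 7, 8}.
The only value from 1–9 not eliminated is 2, so A2 = 2.

2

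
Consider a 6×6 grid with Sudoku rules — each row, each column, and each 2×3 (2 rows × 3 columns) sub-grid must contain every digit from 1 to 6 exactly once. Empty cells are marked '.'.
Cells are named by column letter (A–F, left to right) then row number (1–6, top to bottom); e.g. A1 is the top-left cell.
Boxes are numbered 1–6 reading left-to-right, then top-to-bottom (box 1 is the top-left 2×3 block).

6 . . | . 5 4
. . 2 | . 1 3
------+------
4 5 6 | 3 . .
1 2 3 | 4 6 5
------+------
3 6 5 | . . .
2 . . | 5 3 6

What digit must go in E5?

4

Cell E5 itself could take any of {2, 4} by direct elimination.
Consider where 4 can go in column E.
E3 is out (row 3 already has a 4).
So the only cell in column E that can hold 4 is E5.
Therefore E5 = 4.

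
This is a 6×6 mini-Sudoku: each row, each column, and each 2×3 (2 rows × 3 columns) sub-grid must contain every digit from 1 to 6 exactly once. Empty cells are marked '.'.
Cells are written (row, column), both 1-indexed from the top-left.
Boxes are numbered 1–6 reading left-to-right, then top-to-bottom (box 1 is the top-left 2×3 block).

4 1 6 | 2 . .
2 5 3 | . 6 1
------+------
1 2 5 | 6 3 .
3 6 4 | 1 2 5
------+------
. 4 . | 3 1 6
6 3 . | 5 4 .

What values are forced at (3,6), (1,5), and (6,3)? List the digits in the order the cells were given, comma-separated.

4,5,1

For (3,6):
  Row 3 already contains {1, 2, 3, 5, 6}.
  Column 6 already contains {1, 5, 6}.
  Its 2×3 block (box 4) already contains {1, 2, 3, 5, 6}.
  The only value from 1–6 not eliminated is 4, so (3,6) = 4.
For (1,5):
  Row 1 already contains {1, 2, 4, 6}.
  Column 5 already contains {1, 2, 3, 4, 6}.
  Its 2×3 block (box 2) already contains {1, 2, 6}.
  The only value from 1–6 not eliminated is 5, so (1,5) = 5.
For (6,3):
  Consider where 1 can go in row 6.
  (6,6) is out (column 6 already has a 1).
  So the only cell in row 6 that can hold 1 is (6,3).
  So (6,3) = 1.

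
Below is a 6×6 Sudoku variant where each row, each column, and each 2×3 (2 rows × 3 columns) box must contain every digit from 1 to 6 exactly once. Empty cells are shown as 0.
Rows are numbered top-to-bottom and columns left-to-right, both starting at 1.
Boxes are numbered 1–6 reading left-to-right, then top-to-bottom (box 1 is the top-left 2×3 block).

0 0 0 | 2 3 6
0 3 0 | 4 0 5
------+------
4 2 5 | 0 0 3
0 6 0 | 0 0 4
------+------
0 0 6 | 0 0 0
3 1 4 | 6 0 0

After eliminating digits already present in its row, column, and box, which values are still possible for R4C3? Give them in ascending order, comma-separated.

Row 4 already contains {4, 6}.
Column 3 already contains {4, 5, 6}.
Its 2×3 block (box 3) already contains {2, 4, 5, 6}.
Removing those from 1–6 leaves {1, 3} as the candidates for R4C3.

1,3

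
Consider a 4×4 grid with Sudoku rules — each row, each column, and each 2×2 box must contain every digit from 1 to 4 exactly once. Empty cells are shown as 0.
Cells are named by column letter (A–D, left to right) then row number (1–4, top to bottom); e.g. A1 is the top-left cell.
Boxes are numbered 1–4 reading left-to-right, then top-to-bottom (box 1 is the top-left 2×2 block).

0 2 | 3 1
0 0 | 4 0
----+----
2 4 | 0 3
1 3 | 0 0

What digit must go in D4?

4

Cell D4 itself could take any of {2, 4} by direct elimination.
Consider where 4 can go in row 4.
C4 is out (column C already has a 4).
So the only cell in row 4 that can hold 4 is D4.
Therefore D4 = 4.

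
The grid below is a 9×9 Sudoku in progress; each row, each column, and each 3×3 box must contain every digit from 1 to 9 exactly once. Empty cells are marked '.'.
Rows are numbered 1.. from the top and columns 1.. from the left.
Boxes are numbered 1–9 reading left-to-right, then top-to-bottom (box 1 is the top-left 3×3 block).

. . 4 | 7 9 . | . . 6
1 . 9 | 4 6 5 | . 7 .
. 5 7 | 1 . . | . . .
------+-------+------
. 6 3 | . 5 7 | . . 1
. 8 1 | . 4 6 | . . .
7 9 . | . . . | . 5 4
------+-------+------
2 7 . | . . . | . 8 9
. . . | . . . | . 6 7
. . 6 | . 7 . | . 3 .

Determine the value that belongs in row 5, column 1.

Row 5 already contains {1, 4, 6, 8}.
Column 1 already contains {1, 2, 7}.
Its 3×3 block (box 4) already contains {1, 3, 6, 7, 8, 9}.
The only value from 1–9 not eliminated is 5, so row 5, column 1 = 5.

5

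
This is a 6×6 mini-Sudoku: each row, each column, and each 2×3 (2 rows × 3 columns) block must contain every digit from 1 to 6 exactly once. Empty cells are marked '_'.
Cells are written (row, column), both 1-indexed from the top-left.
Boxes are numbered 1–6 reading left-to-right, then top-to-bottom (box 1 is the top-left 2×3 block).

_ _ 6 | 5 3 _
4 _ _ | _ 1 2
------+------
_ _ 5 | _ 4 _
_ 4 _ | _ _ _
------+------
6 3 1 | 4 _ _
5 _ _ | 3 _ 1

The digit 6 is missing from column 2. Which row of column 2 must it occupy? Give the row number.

3

Consider where 6 can go in column 2.
(1,2) is out (row 1 already has a 6).
(2,2) is out (box 1 already has a 6).
(6,2) is out (box 5 already has a 6).
So the only cell in column 2 that can hold 6 is (3,2).
That is row 3.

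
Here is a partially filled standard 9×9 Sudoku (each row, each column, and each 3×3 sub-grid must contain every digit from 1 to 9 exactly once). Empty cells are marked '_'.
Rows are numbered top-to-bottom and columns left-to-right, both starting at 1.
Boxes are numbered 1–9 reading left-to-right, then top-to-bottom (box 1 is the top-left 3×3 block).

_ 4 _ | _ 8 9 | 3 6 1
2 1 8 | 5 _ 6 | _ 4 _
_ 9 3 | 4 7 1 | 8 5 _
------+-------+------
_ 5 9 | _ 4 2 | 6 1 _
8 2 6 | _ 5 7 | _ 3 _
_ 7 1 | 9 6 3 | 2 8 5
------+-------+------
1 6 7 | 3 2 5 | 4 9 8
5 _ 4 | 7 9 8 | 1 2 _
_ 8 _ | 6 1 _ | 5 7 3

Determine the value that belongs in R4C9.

Row 4 already contains {1, 2, 4, 5, 6, 9}.
Column 9 already contains {1, 3, 5, 8}.
Its 3×3 block (box 6) already contains {1, 2, 3, 5, 6, 8}.
The only value from 1–9 not eliminated is 7, so R4C9 = 7.

7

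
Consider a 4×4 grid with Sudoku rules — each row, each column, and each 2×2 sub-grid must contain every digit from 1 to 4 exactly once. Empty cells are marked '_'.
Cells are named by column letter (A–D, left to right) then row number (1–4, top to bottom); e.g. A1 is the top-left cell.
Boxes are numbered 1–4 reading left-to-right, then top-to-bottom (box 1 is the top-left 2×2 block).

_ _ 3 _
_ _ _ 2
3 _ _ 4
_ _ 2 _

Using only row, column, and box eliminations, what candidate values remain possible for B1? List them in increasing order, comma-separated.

1,2,4

Row 1 already contains {3}.
Column B already contains {}.
Its 2×2 block (box 1) already contains {}.
Removing those from 1–4 leaves {1, 2, 4} as the candidates for B1.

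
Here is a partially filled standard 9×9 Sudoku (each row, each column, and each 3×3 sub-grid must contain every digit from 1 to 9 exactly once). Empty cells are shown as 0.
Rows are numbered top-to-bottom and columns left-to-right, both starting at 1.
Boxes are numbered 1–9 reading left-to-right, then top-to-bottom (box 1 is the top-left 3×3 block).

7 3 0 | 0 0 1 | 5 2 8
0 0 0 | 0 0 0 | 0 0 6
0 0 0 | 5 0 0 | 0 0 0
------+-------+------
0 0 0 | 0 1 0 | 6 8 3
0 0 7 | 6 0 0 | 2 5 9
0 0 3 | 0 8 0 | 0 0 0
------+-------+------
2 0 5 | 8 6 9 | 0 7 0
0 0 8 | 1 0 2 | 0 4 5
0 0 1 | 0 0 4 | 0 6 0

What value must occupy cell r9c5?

5

Cell r9c5 itself could take any of {3, 5, 7} by direct elimination.
Consider where 5 can go in column 5.
r1c5 is out (row 1 already has a 5).
r2c5 is out (box 2 already has a 5).
r3c5 is out (row 3 already has a 5).
r5c5 is out (row 5 already has a 5).
r8c5 is out (row 8 already has a 5).
So the only cell in column 5 that can hold 5 is r9c5.
Therefore r9c5 = 5.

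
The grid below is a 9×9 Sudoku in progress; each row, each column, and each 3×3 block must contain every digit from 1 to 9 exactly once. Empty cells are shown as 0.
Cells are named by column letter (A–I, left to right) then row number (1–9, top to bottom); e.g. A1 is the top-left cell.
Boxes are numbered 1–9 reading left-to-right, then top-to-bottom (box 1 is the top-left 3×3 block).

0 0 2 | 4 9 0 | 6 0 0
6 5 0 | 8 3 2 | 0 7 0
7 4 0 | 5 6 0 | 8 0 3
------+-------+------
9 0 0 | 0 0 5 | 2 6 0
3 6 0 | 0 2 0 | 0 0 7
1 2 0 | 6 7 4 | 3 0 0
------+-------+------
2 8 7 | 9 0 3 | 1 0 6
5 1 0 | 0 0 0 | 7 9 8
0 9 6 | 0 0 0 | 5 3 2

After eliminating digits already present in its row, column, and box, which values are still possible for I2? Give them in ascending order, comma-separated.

1,4,9

Row 2 already contains {2, 3, 5, 6, 7, 8}.
Column I already contains {2, 3, 6, 7, 8}.
Its 3×3 block (box 3) already contains {3, 6, 7, 8}.
Removing those from 1–9 leaves {1, 4, 9} as the candidates for I2.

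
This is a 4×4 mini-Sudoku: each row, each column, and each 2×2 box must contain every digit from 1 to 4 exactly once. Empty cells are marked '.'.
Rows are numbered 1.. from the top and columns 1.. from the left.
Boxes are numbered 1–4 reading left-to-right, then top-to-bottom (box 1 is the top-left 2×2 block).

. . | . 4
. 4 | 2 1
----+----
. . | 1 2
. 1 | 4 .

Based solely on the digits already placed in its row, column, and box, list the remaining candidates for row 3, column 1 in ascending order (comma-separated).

Row 3 already contains {1, 2}.
Column 1 already contains {}.
Its 2×2 block (box 3) already contains {1}.
Removing those from 1–4 leaves {3, 4} as the candidates for row 3, column 1.

3,4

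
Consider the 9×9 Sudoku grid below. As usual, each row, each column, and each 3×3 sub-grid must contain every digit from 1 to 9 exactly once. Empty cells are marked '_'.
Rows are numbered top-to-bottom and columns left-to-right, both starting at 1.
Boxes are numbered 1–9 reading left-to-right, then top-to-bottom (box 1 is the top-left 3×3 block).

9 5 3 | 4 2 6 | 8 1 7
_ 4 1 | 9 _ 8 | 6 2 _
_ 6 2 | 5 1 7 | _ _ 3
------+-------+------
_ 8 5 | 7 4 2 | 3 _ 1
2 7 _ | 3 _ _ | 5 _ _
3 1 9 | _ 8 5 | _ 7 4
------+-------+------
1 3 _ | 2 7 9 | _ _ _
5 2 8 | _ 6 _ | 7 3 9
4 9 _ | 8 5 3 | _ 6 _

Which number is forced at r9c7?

1

Cell r9c7 itself could take any of {1, 2} by direct elimination.
Consider where 1 can go in row 9.
r9c3 is out (column 3 already has a 1).
r9c9 is out (column 9 already has a 1).
So the only cell in row 9 that can hold 1 is r9c7.
Therefore r9c7 = 1.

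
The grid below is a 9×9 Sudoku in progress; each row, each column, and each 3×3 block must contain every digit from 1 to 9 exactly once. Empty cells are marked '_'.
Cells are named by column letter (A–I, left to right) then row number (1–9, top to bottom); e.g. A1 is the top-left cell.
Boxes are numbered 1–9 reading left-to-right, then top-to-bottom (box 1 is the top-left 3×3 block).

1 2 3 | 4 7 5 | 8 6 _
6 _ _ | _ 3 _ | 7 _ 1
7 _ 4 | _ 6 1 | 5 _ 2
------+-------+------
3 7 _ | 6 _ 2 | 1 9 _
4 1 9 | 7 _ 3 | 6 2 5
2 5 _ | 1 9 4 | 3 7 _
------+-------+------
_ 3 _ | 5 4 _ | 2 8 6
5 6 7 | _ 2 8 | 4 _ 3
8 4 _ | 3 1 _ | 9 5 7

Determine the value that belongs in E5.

8

Row 5 already contains {1, 2, 3, 4, 5, 6, 7, 9}.
Column E already contains {1, 2, 3, 4, 6, 7, 9}.
Its 3×3 block (box 5) already contains {1, 2, 3, 4, 6, 7, 9}.
The only value from 1–9 not eliminated is 8, so E5 = 8.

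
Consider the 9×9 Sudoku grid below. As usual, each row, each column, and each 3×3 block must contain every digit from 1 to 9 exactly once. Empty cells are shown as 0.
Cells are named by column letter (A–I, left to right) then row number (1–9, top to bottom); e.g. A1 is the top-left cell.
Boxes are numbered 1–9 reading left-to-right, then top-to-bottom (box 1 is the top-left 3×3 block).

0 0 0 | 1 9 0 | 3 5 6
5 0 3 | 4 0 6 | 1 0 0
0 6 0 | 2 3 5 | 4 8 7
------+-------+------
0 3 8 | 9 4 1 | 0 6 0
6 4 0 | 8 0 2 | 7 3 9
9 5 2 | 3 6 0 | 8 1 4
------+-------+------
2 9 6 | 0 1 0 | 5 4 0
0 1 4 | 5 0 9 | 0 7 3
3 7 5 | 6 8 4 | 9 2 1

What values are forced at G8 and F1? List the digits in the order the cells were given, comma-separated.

For G8:
  Row 8 already contains {1, 3, 4, 5, 7, 9}.
  Column G already contains {1, 3, 4, 5, 7, 8, 9}.
  Its 3×3 block (box 9) already contains {1, 2, 3, 4, 5, 7, 9}.
  The only value from 1–9 not eliminated is 6, so G8 = 6.
For F1:
  Consider where 8 can go in column F.
  F6 is out (row 6 already has a 8).
  F7 is out (box 8 already has a 8).
  So the only cell in column F that can hold 8 is F1.
  So F1 = 8.

6,8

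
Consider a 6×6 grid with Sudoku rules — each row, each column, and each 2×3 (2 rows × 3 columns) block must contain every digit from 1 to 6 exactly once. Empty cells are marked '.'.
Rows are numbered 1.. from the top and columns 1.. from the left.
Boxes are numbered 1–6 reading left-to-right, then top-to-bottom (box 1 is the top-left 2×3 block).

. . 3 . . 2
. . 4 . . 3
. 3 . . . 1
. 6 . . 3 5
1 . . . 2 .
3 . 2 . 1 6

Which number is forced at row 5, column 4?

3

Cell row 5, column 4 itself could take any of {3, 4, 5} by direct elimination.
Consider where 3 can go in box 6.
row 5, column 6 is out (column 6 already has a 3).
row 6, column 4 is out (row 6 already has a 3).
So the only cell in box 6 that can hold 3 is row 5, column 4.
Therefore row 5, column 4 = 3.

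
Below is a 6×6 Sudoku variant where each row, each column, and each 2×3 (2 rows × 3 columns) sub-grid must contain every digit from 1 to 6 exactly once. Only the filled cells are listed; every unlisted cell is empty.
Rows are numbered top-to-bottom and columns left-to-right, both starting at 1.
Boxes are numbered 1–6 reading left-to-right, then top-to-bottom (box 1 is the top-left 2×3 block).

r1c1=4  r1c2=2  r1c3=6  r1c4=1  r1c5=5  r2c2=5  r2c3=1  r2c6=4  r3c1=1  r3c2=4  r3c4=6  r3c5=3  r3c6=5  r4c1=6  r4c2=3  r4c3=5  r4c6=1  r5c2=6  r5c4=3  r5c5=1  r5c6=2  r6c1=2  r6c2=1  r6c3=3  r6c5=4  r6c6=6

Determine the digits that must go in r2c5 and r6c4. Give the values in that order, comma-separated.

6,5

For r2c5:
  Consider where 6 can go in box 2.
  r1c6 is out (row 1 already has a 6).
  r2c4 is out (column 4 already has a 6).
  So the only cell in box 2 that can hold 6 is r2c5.
  So r2c5 = 6.
For r6c4:
  Row 6 already contains {1, 2, 3, 4, 6}.
  Column 4 already contains {1, 3, 6}.
  Its 2×3 block (box 6) already contains {1, 2, 3, 4, 6}.
  The only value from 1–6 not eliminated is 5, so r6c4 = 5.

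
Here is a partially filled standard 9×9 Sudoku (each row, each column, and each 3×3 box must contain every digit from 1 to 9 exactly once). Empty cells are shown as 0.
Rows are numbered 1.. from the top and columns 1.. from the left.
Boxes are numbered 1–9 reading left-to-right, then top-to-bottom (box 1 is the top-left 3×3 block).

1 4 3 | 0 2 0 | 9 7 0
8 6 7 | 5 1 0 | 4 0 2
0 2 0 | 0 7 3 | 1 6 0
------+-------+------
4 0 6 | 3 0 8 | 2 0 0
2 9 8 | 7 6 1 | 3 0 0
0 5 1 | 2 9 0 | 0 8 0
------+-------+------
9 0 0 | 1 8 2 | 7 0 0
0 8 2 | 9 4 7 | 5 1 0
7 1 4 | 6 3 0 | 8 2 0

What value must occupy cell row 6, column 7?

Row 6 already contains {1, 2, 5, 8, 9}.
Column 7 already contains {1, 2, 3, 4, 5, 7, 8, 9}.
Its 3×3 block (box 6) already contains {2, 3, 8}.
The only value from 1–9 not eliminated is 6, so row 6, column 7 = 6.

6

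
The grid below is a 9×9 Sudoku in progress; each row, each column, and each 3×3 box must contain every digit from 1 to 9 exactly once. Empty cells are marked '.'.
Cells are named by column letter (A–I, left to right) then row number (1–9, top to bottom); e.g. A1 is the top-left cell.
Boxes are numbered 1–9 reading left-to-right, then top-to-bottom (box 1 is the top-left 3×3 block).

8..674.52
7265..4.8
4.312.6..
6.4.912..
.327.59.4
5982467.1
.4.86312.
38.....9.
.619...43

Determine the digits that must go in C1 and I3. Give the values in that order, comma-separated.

9,9

For C1:
  Row 1 already contains {2, 4, 5, 6, 7, 8}.
  Column C already contains {1, 2, 3, 4, 6, 8}.
  Its 3×3 block (box 1) already contains {2, 3, 4, 6, 7, 8}.
  The only value from 1–9 not eliminated is 9, so C1 = 9.
For I3:
  Consider where 9 can go in box 3.
  G1 is out (column G already has a 9).
  H2 is out (column H already has a 9).
  H3 is out (column H already has a 9).
  So the only cell in box 3 that can hold 9 is I3.
  So I3 = 9.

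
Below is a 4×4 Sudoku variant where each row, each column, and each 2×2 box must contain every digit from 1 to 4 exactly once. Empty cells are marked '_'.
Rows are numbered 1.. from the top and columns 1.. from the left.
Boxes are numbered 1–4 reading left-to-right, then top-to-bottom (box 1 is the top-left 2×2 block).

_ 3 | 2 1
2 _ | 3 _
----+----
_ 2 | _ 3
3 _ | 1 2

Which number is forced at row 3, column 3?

Row 3 already contains {2, 3}.
Column 3 already contains {1, 2, 3}.
Its 2×2 block (box 4) already contains {1, 2, 3}.
The only value from 1–4 not eliminated is 4, so row 3, column 3 = 4.

4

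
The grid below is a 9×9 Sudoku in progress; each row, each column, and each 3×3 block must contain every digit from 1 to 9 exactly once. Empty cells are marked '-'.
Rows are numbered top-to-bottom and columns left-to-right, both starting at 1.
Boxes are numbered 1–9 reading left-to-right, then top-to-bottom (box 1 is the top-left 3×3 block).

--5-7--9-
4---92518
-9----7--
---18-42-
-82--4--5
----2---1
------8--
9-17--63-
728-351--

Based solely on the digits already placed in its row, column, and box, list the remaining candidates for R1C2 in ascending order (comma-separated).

1,3,6

Row 1 already contains {5, 7, 9}.
Column 2 already contains {2, 8, 9}.
Its 3×3 block (box 1) already contains {4, 5, 9}.
Removing those from 1–9 leaves {1, 3, 6} as the candidates for R1C2.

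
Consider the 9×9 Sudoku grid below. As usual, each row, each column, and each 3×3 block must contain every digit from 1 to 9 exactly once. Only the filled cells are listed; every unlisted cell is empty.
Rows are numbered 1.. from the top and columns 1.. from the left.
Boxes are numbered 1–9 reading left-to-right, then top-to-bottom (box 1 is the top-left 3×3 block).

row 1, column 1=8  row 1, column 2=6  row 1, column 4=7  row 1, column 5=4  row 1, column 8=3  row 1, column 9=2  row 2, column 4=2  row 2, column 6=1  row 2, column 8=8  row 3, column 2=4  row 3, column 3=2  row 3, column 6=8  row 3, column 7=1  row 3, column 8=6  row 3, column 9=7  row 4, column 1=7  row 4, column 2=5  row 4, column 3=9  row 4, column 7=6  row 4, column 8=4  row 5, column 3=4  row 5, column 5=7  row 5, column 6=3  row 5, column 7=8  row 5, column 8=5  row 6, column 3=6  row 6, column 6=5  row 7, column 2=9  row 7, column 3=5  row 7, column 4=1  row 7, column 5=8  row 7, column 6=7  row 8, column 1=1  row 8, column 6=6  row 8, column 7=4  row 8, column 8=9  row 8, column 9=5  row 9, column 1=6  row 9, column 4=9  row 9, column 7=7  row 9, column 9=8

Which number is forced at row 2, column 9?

Cell row 2, column 9 itself could take any of {4, 9} by direct elimination.
Consider where 4 can go in box 3.
row 1, column 7 is out (row 1 already has a 4).
row 2, column 7 is out (column 7 already has a 4).
So the only cell in box 3 that can hold 4 is row 2, column 9.
Therefore row 2, column 9 = 4.

4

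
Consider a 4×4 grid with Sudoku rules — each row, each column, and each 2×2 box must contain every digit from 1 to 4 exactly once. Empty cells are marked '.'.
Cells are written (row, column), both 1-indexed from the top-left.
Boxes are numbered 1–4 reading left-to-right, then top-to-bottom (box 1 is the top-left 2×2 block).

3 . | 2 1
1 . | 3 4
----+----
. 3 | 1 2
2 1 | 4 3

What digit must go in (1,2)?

4

Row 1 already contains {1, 2, 3}.
Column 2 already contains {1, 3}.
Its 2×2 block (box 1) already contains {1, 3}.
The only value from 1–4 not eliminated is 4, so (1,2) = 4.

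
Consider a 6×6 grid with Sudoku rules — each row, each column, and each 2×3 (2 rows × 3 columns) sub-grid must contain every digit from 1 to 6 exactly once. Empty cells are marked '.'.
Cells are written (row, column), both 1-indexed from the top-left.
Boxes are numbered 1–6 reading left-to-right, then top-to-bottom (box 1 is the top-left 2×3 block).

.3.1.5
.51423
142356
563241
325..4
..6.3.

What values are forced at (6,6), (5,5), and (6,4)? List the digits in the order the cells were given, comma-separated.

2,1,5

For (6,6):
  Row 6 already contains {3, 6}.
  Column 6 already contains {1, 3, 4, 5, 6}.
  Its 2×3 block (box 6) already contains {3, 4}.
  The only value from 1–6 not eliminated is 2, so (6,6) = 2.
For (5,5):
  Consider where 1 can go in row 5.
  (5,4) is out (column 4 already has a 1).
  So the only cell in row 5 that can hold 1 is (5,5).
  So (5,5) = 1.
For (6,4):
  Row 6 already contains {3, 6}.
  Column 4 already contains {1, 2, 3, 4}.
  Its 2×3 block (box 6) already contains {3, 4}.
  The only value from 1–6 not eliminated is 5, so (6,4) = 5.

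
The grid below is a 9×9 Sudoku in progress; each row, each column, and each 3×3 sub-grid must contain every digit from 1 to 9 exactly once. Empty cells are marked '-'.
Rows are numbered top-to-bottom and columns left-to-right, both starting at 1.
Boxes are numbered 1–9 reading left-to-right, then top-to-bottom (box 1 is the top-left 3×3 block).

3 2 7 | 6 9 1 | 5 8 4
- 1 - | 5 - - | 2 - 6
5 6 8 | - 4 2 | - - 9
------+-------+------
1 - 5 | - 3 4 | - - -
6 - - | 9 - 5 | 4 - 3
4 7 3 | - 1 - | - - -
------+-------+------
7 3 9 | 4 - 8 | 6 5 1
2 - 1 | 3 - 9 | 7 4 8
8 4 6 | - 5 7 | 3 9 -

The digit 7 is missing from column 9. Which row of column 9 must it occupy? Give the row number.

Consider where 7 can go in column 9.
R6C9 is out (row 6 already has a 7).
R9C9 is out (row 9 already has a 7).
So the only cell in column 9 that can hold 7 is R4C9.
That is row 4.

4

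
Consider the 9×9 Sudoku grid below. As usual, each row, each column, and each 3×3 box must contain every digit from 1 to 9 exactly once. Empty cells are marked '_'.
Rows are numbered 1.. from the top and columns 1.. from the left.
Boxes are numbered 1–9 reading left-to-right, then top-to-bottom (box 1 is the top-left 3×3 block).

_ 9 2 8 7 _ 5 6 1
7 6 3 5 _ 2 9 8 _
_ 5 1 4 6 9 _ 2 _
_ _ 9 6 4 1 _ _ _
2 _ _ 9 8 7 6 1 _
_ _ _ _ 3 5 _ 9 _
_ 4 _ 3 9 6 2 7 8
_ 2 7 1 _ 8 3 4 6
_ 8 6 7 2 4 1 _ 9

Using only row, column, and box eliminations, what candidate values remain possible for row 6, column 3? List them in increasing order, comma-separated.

4,8

Row 6 already contains {3, 5, 9}.
Column 3 already contains {1, 2, 3, 6, 7, 9}.
Its 3×3 block (box 4) already contains {2, 9}.
Removing those from 1–9 leaves {4, 8} as the candidates for row 6, column 3.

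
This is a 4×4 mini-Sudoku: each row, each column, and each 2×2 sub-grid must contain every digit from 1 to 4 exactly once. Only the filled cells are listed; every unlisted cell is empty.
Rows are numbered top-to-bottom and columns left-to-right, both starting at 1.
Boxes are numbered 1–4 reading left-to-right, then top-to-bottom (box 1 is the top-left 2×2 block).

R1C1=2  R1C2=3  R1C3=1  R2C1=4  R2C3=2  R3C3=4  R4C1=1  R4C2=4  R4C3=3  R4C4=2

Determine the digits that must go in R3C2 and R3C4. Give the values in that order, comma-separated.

2,1

For R3C2:
  Row 3 already contains {4}.
  Column 2 already contains {3, 4}.
  Its 2×2 block (box 3) already contains {1, 4}.
  The only value from 1–4 not eliminated is 2, so R3C2 = 2.
For R3C4:
  Row 3 already contains {4}.
  Column 4 already contains {2}.
  Its 2×2 block (box 4) already contains {2, 3, 4}.
  The only value from 1–4 not eliminated is 1, so R3C4 = 1.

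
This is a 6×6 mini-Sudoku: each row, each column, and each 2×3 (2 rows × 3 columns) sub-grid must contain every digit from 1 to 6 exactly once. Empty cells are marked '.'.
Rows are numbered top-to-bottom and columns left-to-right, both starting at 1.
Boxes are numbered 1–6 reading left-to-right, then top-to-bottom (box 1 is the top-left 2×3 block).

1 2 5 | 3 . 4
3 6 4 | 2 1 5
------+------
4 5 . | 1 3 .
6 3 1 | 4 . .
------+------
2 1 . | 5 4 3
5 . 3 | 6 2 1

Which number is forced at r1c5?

6

Row 1 already contains {1, 2, 3, 4, 5}.
Column 5 already contains {1, 2, 3, 4}.
Its 2×3 block (box 2) already contains {1, 2, 3, 4, 5}.
The only value from 1–6 not eliminated is 6, so r1c5 = 6.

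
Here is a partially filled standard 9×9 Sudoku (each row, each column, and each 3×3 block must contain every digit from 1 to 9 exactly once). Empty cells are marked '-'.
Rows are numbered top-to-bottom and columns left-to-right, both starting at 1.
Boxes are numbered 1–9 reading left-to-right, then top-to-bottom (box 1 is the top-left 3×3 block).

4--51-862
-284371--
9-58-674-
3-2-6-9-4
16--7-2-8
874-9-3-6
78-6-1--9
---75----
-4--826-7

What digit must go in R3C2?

Cell R3C2 itself could take any of {1, 3} by direct elimination.
Consider where 1 can go in box 1.
R1C2 is out (row 1 already has a 1).
R1C3 is out (row 1 already has a 1).
R2C1 is out (row 2 already has a 1).
So the only cell in box 1 that can hold 1 is R3C2.
Therefore R3C2 = 1.

1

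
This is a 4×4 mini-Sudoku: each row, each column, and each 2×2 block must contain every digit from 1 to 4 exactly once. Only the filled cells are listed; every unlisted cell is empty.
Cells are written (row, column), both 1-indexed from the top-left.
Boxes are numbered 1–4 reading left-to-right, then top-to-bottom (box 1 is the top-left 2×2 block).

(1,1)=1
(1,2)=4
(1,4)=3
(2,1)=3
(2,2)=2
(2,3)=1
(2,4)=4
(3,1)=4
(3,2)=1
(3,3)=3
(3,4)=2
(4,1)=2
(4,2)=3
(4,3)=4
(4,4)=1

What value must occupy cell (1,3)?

2

Row 1 already contains {1, 3, 4}.
Column 3 already contains {1, 3, 4}.
Its 2×2 block (box 2) already contains {1, 3, 4}.
The only value from 1–4 not eliminated is 2, so (1,3) = 2.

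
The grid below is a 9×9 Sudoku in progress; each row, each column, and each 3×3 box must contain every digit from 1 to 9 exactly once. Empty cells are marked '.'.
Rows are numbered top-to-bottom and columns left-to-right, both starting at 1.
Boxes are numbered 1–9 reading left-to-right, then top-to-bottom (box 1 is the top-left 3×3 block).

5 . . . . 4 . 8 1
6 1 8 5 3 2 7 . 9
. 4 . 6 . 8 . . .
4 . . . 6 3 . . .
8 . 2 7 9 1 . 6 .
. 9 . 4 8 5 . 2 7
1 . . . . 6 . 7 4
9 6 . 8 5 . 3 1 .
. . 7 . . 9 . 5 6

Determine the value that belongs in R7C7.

Cell R7C7 itself could take any of {2, 8, 9} by direct elimination.
Consider where 9 can go in box 9.
R8C9 is out (row 8 already has a 9).
R9C7 is out (row 9 already has a 9).
So the only cell in box 9 that can hold 9 is R7C7.
Therefore R7C7 = 9.

9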